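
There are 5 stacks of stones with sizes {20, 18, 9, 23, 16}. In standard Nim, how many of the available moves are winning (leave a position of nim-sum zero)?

In binary:
  10100  (20)
  10010  (18)
  01001  (9)
  10111  (23)
  10000  (16)
  -----
  01000  (8)
The overall nim-sum is X = 8. A stack of size p has a winning move iff p XOR X < p (reduce it to p XOR X).
  20: 20 XOR 8 = 28 ≥ 20 — no move.
  18: 18 XOR 8 = 26 ≥ 18 — no move.
  9: 9 XOR 8 = 1 < 9 — winning move (to 1).
  23: 23 XOR 8 = 31 ≥ 23 — no move.
  16: 16 XOR 8 = 24 ≥ 16 — no move.
That gives 1 winning move.

1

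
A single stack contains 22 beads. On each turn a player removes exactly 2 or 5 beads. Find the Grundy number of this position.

0

Build the Grundy sequence with g(k) = mex{g(k−s) : s ∈ {2, 5}, s ≤ k}:
k:     0  1  2  3  4  5  6  7  8  9 10 11 12 13 14 15 16 17 18 19 20 21 22
g(k):  0  0  1  1  0  2  1  0  0  1  1  0  2  1  0  0  1  1  0  2  1  0  0
So g(22) = 0.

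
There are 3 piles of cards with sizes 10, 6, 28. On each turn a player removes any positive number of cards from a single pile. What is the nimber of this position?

Compute the nim-sum pairwise:
10 XOR 6 = 12
12 XOR 28 = 16

16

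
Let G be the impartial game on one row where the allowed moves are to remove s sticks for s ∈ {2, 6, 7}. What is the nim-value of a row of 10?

Compute g(0), g(1), … for moves {2, 6, 7}:
k:     0  1  2  3  4  5  6  7  8  9 10
g(k):  0  0  1  1  0  0  1  1  2  0  3
So g(10) = 3.

3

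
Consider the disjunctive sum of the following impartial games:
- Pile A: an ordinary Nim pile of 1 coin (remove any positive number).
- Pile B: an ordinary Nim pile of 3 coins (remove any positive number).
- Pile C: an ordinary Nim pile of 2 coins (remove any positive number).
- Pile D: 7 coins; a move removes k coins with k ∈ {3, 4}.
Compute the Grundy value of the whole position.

Pile A is a plain Nim pile of size 1, so its Grundy value is 1.
Pile B is a plain Nim pile of size 3, so its Grundy value is 3.
Pile C is a plain Nim pile of size 2, so its Grundy value is 2.
For pile D, compute g(0), g(1), … with moves {3, 4}:
g(0) = mex{} = 0
g(1) = mex{} = 0
g(2) = mex{} = 0
g(3) = mex{0} = 1
g(4) = mex{0} = 1
g(5) = mex{0} = 1
g(6) = mex{0,1} = 2
g(7) = mex{1} = 0
So g(7) = 0.
By the Sprague-Grundy theorem, the Grundy value of a sum of independent games is the XOR of the component values.
Combined value = 1 XOR 3 XOR 2 XOR 0 = 0.

0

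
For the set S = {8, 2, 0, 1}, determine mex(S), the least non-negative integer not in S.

3

The values 0, 1, 2 are all present; 3 is the first non-negative integer missing from the set.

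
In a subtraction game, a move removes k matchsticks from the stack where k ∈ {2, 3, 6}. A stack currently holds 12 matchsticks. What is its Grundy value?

1

Grundy values for subtraction set {2, 3, 6}:
g(0) = mex{} = 0
g(1) = mex{} = 0
g(2) = mex{0} = 1
g(3) = mex{0} = 1
g(4) = mex{0,1} = 2
g(5) = mex{1} = 0
g(6) = mex{0,1,2} = 3
g(7) = mex{0,2} = 1
g(8) = mex{0,1,3} = 2
g(9) = mex{1,3} = 0
g(10) = mex{1,2} = 0
g(11) = mex{0,2} = 1
g(12) = mex{0,3} = 1
So g(12) = 1.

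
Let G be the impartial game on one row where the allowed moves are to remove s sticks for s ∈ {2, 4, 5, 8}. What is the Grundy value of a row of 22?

0

Grundy values for subtraction set {2, 4, 5, 8}:
k:     0  1  2  3  4  5  6  7  8  9 10 11 12 13 14 15 16 17 18 19 20 21 22
g(k):  0  0  1  1  2  2  3  0  4  1  0  2  1  0  2  1  0  2  1  0  2  1  0
So g(22) = 0.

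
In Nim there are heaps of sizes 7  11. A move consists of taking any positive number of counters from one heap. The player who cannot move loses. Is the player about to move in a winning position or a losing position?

Bitwise XOR of the heap sizes:
  0111  (7)
  1011  (11)
  ----
  1100  (12)
The nim-sum is 12 ≠ 0, so this is an N-position: the player to move can win.

Winning position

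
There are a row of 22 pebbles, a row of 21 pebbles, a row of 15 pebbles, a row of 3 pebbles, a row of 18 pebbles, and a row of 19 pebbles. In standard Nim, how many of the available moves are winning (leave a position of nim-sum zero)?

1

Nim-sum: 22 ^ 21 ^ 15 ^ 3 ^ 18 ^ 19 = 14.
The overall nim-sum is X = 14. A row of size p has a winning move iff p XOR X < p (reduce it to p XOR X).
  22: 22 XOR 14 = 24 ≥ 22 — no move.
  21: 21 XOR 14 = 27 ≥ 21 — no move.
  15: 15 XOR 14 = 1 < 15 — winning move (to 1).
  3: 3 XOR 14 = 13 ≥ 3 — no move.
  18: 18 XOR 14 = 28 ≥ 18 — no move.
  19: 19 XOR 14 = 29 ≥ 19 — no move.
That gives 1 winning move.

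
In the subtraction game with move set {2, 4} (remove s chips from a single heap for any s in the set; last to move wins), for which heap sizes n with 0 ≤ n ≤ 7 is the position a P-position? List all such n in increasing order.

0, 1, 6, 7

Grundy values for subtraction set {2, 4}:
g(0) = mex{} = 0
g(1) = mex{} = 0
g(2) = mex{0} = 1
g(3) = mex{0} = 1
g(4) = mex{0,1} = 2
g(5) = mex{0,1} = 2
g(6) = mex{1,2} = 0
g(7) = mex{1,2} = 0
The P-positions (g = 0) in 0..7 are 0, 1, 6, 7.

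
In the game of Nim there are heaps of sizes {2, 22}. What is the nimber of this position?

Compute the nim-sum pairwise:
2 XOR 22 = 20

20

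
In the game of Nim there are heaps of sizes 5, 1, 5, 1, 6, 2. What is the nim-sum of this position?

4

Compute the nim-sum pairwise:
5 ^ 1 = 4
4 ^ 5 = 1
1 ^ 1 = 0
0 ^ 6 = 6
6 ^ 2 = 4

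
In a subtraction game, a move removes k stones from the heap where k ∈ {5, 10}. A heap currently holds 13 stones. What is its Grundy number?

2

Grundy values for subtraction set {5, 10}:
g(0) = mex{} = 0
g(1) = mex{} = 0
g(2) = mex{} = 0
g(3) = mex{} = 0
g(4) = mex{} = 0
g(5) = mex{0} = 1
g(6) = mex{0} = 1
g(7) = mex{0} = 1
g(8) = mex{0} = 1
g(9) = mex{0} = 1
g(10) = mex{0,1} = 2
g(11) = mex{0,1} = 2
g(12) = mex{0,1} = 2
g(13) = mex{0,1} = 2
So g(13) = 2.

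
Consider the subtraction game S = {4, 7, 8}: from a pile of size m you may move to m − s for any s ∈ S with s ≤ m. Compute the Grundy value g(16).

1

Compute g(0), g(1), … for moves {4, 7, 8}:
k:     0  1  2  3  4  5  6  7  8  9 10 11 12 13 14 15 16
g(k):  0  0  0  0  1  1  1  1  2  2  2  2  0  0  0  0  1
So g(16) = 1.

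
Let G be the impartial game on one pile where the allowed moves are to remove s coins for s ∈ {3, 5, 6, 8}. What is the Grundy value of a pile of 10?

3

Grundy values for subtraction set {3, 5, 6, 8}:
k:     0  1  2  3  4  5  6  7  8  9 10
g(k):  0  0  0  1  1  1  2  2  2  3  3
So g(10) = 3.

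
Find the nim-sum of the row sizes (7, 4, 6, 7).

2

In binary:
  111  (7)
  100  (4)
  110  (6)
  111  (7)
  ---
  010  (2)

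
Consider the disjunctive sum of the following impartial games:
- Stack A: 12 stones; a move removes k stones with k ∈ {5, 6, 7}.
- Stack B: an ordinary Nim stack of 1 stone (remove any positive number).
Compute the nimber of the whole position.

1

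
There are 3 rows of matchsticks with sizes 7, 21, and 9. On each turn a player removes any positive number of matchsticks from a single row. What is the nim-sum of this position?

Compute the nim-sum pairwise:
7 ⊕ 21 = 18
18 ⊕ 9 = 27

27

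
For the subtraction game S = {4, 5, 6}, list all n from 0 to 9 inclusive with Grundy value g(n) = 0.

0, 1, 2, 3

Compute g(0), g(1), … for moves {4, 5, 6}:
g(0) = mex{} = 0
g(1) = mex{} = 0
g(2) = mex{} = 0
g(3) = mex{} = 0
g(4) = mex{0} = 1
g(5) = mex{0} = 1
g(6) = mex{0} = 1
g(7) = mex{0} = 1
g(8) = mex{0,1} = 2
g(9) = mex{0,1} = 2
The P-positions (g = 0) in 0..9 are 0, 1, 2, 3.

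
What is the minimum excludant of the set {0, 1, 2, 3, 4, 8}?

5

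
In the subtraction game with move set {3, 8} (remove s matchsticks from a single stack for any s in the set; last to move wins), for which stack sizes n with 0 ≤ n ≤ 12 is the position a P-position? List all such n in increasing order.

0, 1, 2, 6, 7, 11, 12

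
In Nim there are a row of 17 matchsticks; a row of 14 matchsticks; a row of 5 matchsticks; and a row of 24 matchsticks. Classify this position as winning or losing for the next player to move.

Winning position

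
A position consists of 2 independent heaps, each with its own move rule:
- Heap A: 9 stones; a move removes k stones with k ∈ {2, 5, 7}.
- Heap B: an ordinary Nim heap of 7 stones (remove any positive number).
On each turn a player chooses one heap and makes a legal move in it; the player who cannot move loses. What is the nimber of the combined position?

5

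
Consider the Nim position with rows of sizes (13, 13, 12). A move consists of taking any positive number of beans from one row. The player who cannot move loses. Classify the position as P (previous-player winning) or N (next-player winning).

Compute the nim-sum pairwise:
13 XOR 13 = 0
0 XOR 12 = 12
The nim-sum is 12 ≠ 0, so this is an N-position: the player to move can win.

N-position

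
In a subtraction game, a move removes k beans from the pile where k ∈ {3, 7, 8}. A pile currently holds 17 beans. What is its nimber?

0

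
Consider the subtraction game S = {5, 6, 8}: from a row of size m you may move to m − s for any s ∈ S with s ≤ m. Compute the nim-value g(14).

Compute g(0), g(1), … for moves {5, 6, 8}:
g(0) = mex{} = 0
g(1) = mex{} = 0
g(2) = mex{} = 0
g(3) = mex{} = 0
g(4) = mex{} = 0
g(5) = mex{0} = 1
g(6) = mex{0} = 1
g(7) = mex{0} = 1
g(8) = mex{0} = 1
g(9) = mex{0} = 1
g(10) = mex{0,1} = 2
g(11) = mex{0,1} = 2
g(12) = mex{0,1} = 2
g(13) = mex{1} = 0
g(14) = mex{1} = 0
So g(14) = 0.

0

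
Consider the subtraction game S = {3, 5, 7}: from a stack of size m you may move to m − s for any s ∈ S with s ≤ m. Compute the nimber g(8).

Build the Grundy sequence with g(k) = mex{g(k−s) : s ∈ {3, 5, 7}, s ≤ k}:
g(0) = mex{} = 0
g(1) = mex{} = 0
g(2) = mex{} = 0
g(3) = mex{0} = 1
g(4) = mex{0} = 1
g(5) = mex{0} = 1
g(6) = mex{0,1} = 2
g(7) = mex{0,1} = 2
g(8) = mex{0,1} = 2
So g(8) = 2.

2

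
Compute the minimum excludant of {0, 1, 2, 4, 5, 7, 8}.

The values 0, 1, 2 are all present; 3 is the first non-negative integer missing from the set.

3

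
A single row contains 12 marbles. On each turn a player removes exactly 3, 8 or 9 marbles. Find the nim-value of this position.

0

Compute g(0), g(1), … for moves {3, 8, 9}:
k:     0  1  2  3  4  5  6  7  8  9 10 11 12
g(k):  0  0  0  1  1  1  0  0  2  1  1  3  0
So g(12) = 0.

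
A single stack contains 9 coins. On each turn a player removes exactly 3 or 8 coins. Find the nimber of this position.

1

Compute g(0), g(1), … for moves {3, 8}:
k:     0  1  2  3  4  5  6  7  8  9
g(k):  0  0  0  1  1  1  0  0  2  1
So g(9) = 1.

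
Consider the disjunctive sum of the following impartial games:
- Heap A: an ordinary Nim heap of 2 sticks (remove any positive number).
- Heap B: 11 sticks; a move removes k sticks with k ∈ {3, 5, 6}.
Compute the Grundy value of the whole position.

Heap A is a plain Nim heap of size 2, so its Grundy value is 2.
For heap B, compute g(0), g(1), … with moves {3, 5, 6}:
g(0) = mex{} = 0
g(1) = mex{} = 0
g(2) = mex{} = 0
g(3) = mex{0} = 1
g(4) = mex{0} = 1
g(5) = mex{0} = 1
g(6) = mex{0,1} = 2
g(7) = mex{0,1} = 2
g(8) = mex{0,1} = 2
g(9) = mex{1,2} = 0
g(10) = mex{1,2} = 0
g(11) = mex{1,2} = 0
So g(11) = 0.
The value of a disjunctive sum is the nim-sum of the parts.
Combined value = 2 XOR 0 = 2.

2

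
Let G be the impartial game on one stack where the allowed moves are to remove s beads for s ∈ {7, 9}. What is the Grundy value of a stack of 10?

Grundy values for subtraction set {7, 9}:
g(0) = mex{} = 0
g(1) = mex{} = 0
g(2) = mex{} = 0
g(3) = mex{} = 0
g(4) = mex{} = 0
g(5) = mex{} = 0
g(6) = mex{} = 0
g(7) = mex{0} = 1
g(8) = mex{0} = 1
g(9) = mex{0} = 1
g(10) = mex{0} = 1
So g(10) = 1.

1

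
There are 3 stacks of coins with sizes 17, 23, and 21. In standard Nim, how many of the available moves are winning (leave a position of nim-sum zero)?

3

Bitwise XOR of the heap sizes:
  10001  (17)
  10111  (23)
  10101  (21)
  -----
  10011  (19)
The overall nim-sum is X = 19. A stack of size p has a winning move iff p XOR X < p (reduce it to p XOR X).
  17: 17 XOR 19 = 2 < 17 — winning move (to 2).
  23: 23 XOR 19 = 4 < 23 — winning move (to 4).
  21: 21 XOR 19 = 6 < 21 — winning move (to 6).
That gives 3 winning moves.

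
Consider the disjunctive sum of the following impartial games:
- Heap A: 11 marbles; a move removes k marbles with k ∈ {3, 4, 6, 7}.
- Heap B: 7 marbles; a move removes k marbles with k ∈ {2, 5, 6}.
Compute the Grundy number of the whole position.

For heap A, compute g(0), g(1), … with moves {3, 4, 6, 7}:
g(0) = mex{} = 0
g(1) = mex{} = 0
g(2) = mex{} = 0
g(3) = mex{0} = 1
g(4) = mex{0} = 1
g(5) = mex{0} = 1
g(6) = mex{0,1} = 2
g(7) = mex{0,1} = 2
g(8) = mex{0,1} = 2
g(9) = mex{0,1,2} = 3
g(10) = mex{1,2} = 0
g(11) = mex{1,2} = 0
So g(11) = 0.
Grundy values for heap B (subtraction set {2, 5, 6}):
g(0) = mex{} = 0
g(1) = mex{} = 0
g(2) = mex{0} = 1
g(3) = mex{0} = 1
g(4) = mex{1} = 0
g(5) = mex{0,1} = 2
g(6) = mex{0} = 1
g(7) = mex{0,1,2} = 3
So g(7) = 3.
The value of a disjunctive sum is the nim-sum of the parts.
Combined value = 0 XOR 3 = 3.

3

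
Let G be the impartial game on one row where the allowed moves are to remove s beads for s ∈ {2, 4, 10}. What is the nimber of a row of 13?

Compute g(0), g(1), … for moves {2, 4, 10}:
g(0) = mex{} = 0
g(1) = mex{} = 0
g(2) = mex{0} = 1
g(3) = mex{0} = 1
g(4) = mex{0,1} = 2
g(5) = mex{0,1} = 2
g(6) = mex{1,2} = 0
g(7) = mex{1,2} = 0
g(8) = mex{0,2} = 1
g(9) = mex{0,2} = 1
g(10) = mex{0,1} = 2
g(11) = mex{0,1} = 2
g(12) = mex{1,2} = 0
g(13) = mex{1,2} = 0
So g(13) = 0.

0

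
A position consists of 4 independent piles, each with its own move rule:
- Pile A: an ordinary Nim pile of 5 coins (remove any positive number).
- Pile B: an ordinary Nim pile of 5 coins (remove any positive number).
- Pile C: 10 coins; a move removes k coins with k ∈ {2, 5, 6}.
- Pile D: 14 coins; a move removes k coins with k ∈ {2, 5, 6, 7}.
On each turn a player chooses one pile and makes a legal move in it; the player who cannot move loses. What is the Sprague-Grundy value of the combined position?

Pile A is a plain Nim pile of size 5, so its Grundy value is 5.
Pile B is a plain Nim pile of size 5, so its Grundy value is 5.
Build the Grundy sequence for pile C with g(k) = mex{g(k−s) : s ∈ {2, 5, 6}, s ≤ k}:
g(0) = mex{} = 0
g(1) = mex{} = 0
g(2) = mex{0} = 1
g(3) = mex{0} = 1
g(4) = mex{1} = 0
g(5) = mex{0,1} = 2
g(6) = mex{0} = 1
g(7) = mex{0,1,2} = 3
g(8) = mex{1} = 0
g(9) = mex{0,1,3} = 2
g(10) = mex{0,2} = 1
So g(10) = 1.
Grundy values for pile D (subtraction set {2, 5, 6, 7}):
g(0) = mex{} = 0
g(1) = mex{} = 0
g(2) = mex{0} = 1
g(3) = mex{0} = 1
g(4) = mex{1} = 0
g(5) = mex{0,1} = 2
g(6) = mex{0} = 1
g(7) = mex{0,1,2} = 3
g(8) = mex{0,1} = 2
g(9) = mex{0,1,3} = 2
g(10) = mex{0,1,2} = 3
g(11) = mex{0,1,2} = 3
g(12) = mex{1,2,3} = 0
g(13) = mex{1,2,3} = 0
g(14) = mex{0,2,3} = 1
So g(14) = 1.
By the Sprague-Grundy theorem, the Grundy value of a sum of independent games is the XOR of the component values.
Combined value = 5 XOR 5 XOR 1 XOR 1 = 0.

0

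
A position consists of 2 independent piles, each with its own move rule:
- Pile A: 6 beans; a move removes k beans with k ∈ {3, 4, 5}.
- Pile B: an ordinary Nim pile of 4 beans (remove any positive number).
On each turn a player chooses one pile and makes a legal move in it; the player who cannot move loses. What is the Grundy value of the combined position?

6

Grundy values for pile A (subtraction set {3, 4, 5}):
g(0) = mex{} = 0
g(1) = mex{} = 0
g(2) = mex{} = 0
g(3) = mex{0} = 1
g(4) = mex{0} = 1
g(5) = mex{0} = 1
g(6) = mex{0,1} = 2
So g(6) = 2.
Pile B is a plain Nim pile of size 4, so its Grundy value is 4.
By the Sprague-Grundy theorem, the Grundy value of a sum of independent games is the XOR of the component values.
Combined value = 2 ⊕ 4 = 6.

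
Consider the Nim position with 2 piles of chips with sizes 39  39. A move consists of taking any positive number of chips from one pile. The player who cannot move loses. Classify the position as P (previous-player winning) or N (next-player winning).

P-position

Compute the nim-sum pairwise:
39 ⊕ 39 = 0
The nim-sum is 0, so this is a P-position: the player to move is in a losing position under optimal play.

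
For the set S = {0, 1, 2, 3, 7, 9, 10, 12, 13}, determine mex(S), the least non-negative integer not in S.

4

The values 0, 1, 2, 3 are all present; 4 is the first non-negative integer missing from the set.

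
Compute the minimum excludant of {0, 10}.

1

0 is in the set but 1 is not, so the mex is 1.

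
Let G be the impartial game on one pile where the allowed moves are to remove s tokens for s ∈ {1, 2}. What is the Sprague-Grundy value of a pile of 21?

Compute g(0), g(1), … for moves {1, 2}:
k:     0  1  2  3  4  5  6  7  8  9 10 11 12 13 14 15 16 17 18 19 20 21
g(k):  0  1  2  0  1  2  0  1  2  0  1  2  0  1  2  0  1  2  0  1  2  0
So g(21) = 0.

0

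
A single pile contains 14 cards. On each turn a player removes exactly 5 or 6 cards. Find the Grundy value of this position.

Compute g(0), g(1), … for moves {5, 6}:
g(0) = mex{} = 0
g(1) = mex{} = 0
g(2) = mex{} = 0
g(3) = mex{} = 0
g(4) = mex{} = 0
g(5) = mex{0} = 1
g(6) = mex{0} = 1
g(7) = mex{0} = 1
g(8) = mex{0} = 1
g(9) = mex{0} = 1
g(10) = mex{0,1} = 2
g(11) = mex{1} = 0
g(12) = mex{1} = 0
g(13) = mex{1} = 0
g(14) = mex{1} = 0
So g(14) = 0.

0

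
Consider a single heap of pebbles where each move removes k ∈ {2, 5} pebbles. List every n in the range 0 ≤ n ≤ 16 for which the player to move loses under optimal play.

0, 1, 4, 7, 8, 11, 14, 15

Compute g(0), g(1), … for moves {2, 5}:
k:     0  1  2  3  4  5  6  7  8  9 10 11 12 13 14 15 16
g(k):  0  0  1  1  0  2  1  0  0  1  1  0  2  1  0  0  1
The P-positions (g = 0) in 0..16 are 0, 1, 4, 7, 8, 11, 14, 15.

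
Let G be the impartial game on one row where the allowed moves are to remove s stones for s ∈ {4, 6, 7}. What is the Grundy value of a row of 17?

Build the Grundy sequence with g(k) = mex{g(k−s) : s ∈ {4, 6, 7}, s ≤ k}:
k:     0  1  2  3  4  5  6  7  8  9 10 11 12 13 14 15 16 17
g(k):  0  0  0  0  1  1  1  1  2  2  2  0  0  0  0  1  1  1
So g(17) = 1.

1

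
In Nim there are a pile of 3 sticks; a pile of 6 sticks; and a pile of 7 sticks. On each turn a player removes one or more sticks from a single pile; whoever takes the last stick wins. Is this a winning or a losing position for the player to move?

Winning position

Nim-sum: 3 XOR 6 XOR 7 = 2.
The nim-sum is 2 ≠ 0, so this is an N-position: the player to move can win.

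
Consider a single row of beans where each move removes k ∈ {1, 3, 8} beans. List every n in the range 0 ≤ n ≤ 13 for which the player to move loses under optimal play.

0, 2, 4, 6, 11, 13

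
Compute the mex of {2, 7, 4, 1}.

0

0 is not in the set, so the mex is 0.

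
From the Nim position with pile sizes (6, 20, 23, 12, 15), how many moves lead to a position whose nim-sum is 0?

5

Compute the nim-sum pairwise:
6 ⊕ 20 = 18
18 ⊕ 23 = 5
5 ⊕ 12 = 9
9 ⊕ 15 = 6
The overall nim-sum is X = 6. A pile of size p has a winning move iff p XOR X < p (reduce it to p XOR X).
  6: 6 XOR 6 = 0 < 6 — winning move (to 0).
  20: 20 XOR 6 = 18 < 20 — winning move (to 18).
  23: 23 XOR 6 = 17 < 23 — winning move (to 17).
  12: 12 XOR 6 = 10 < 12 — winning move (to 10).
  15: 15 XOR 6 = 9 < 15 — winning move (to 9).
That gives 5 winning moves.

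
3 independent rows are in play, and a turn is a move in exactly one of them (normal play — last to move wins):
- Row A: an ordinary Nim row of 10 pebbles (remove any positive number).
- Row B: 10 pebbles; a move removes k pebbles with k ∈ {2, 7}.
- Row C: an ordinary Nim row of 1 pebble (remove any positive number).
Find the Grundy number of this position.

11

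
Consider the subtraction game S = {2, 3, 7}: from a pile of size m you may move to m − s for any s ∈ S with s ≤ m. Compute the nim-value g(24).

2

Grundy values for subtraction set {2, 3, 7}:
k:     0  1  2  3  4  5  6  7  8  9 10 11 12 13 14 15 16 17 18 19 20 21 22 23 24
g(k):  0  0  1  1  2  0  0  1  1  2  0  0  1  1  2  0  0  1  1  2  0  0  1  1  2
So g(24) = 2.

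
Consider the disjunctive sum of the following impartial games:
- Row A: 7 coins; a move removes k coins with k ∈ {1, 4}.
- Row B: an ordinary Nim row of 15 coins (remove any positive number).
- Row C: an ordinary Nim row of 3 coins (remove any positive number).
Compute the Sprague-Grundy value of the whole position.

12

Grundy values for row A (subtraction set {1, 4}):
k:     0  1  2  3  4  5  6  7
g(k):  0  1  0  1  2  0  1  0
So g(7) = 0.
Row B is a plain Nim row of size 15, so its Grundy value is 15.
Row C is a plain Nim row of size 3, so its Grundy value is 3.
The value of a disjunctive sum is the nim-sum of the parts.
Combined value = 0 XOR 15 XOR 3 = 12.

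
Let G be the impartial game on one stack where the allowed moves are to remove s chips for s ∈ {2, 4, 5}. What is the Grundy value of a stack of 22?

Compute g(0), g(1), … for moves {2, 4, 5}:
k:     0  1  2  3  4  5  6  7  8  9 10 11 12 13 14 15 16 17 18 19 20 21 22
g(k):  0  0  1  1  2  2  3  0  0  1  1  2  2  3  0  0  1  1  2  2  3  0  0
So g(22) = 0.

0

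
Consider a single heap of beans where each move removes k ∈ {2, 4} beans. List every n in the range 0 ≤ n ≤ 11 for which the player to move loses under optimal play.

0, 1, 6, 7

Build the Grundy sequence with g(k) = mex{g(k−s) : s ∈ {2, 4}, s ≤ k}:
k:     0  1  2  3  4  5  6  7  8  9 10 11
g(k):  0  0  1  1  2  2  0  0  1  1  2  2
The P-positions (g = 0) in 0..11 are 0, 1, 6, 7.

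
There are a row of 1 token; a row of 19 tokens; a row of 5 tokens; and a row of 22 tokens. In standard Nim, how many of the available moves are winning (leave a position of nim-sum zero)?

3

Compute the nim-sum pairwise:
1 ⊕ 19 = 18
18 ⊕ 5 = 23
23 ⊕ 22 = 1
The overall nim-sum is X = 1. A row of size p has a winning move iff p XOR X < p (reduce it to p XOR X).
  1: 1 XOR 1 = 0 < 1 — winning move (to 0).
  19: 19 XOR 1 = 18 < 19 — winning move (to 18).
  5: 5 XOR 1 = 4 < 5 — winning move (to 4).
  22: 22 XOR 1 = 23 ≥ 22 — no move.
That gives 3 winning moves.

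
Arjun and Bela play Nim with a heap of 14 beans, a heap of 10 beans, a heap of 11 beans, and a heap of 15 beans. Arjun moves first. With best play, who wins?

Bela wins

Compute the nim-sum pairwise:
14 ⊕ 10 = 4
4 ⊕ 11 = 15
15 ⊕ 15 = 0
The nim-sum is 0, so this is a P-position: the player to move is in a losing position under optimal play; Arjun is about to move from it and so loses — Bela wins.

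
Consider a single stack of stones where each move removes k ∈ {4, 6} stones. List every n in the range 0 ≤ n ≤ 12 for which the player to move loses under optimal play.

0, 1, 2, 3, 10, 11, 12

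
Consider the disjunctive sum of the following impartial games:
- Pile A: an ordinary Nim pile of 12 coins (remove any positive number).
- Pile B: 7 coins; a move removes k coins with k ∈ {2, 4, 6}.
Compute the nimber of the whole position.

Pile A is a plain Nim pile of size 12, so its Grundy value is 12.
Grundy values for pile B (subtraction set {2, 4, 6}):
g(0) = mex{} = 0
g(1) = mex{} = 0
g(2) = mex{0} = 1
g(3) = mex{0} = 1
g(4) = mex{0,1} = 2
g(5) = mex{0,1} = 2
g(6) = mex{0,1,2} = 3
g(7) = mex{0,1,2} = 3
So g(7) = 3.
The value of a disjunctive sum is the nim-sum of the parts.
Combined value = 12 ⊕ 3 = 15.

15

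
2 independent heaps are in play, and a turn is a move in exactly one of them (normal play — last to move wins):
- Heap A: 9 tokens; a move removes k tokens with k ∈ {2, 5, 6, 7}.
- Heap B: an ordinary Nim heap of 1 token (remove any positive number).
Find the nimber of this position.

Build the Grundy sequence for heap A with g(k) = mex{g(k−s) : s ∈ {2, 5, 6, 7}, s ≤ k}:
k:     0  1  2  3  4  5  6  7  8  9
g(k):  0  0  1  1  0  2  1  3  2  2
So g(9) = 2.
Heap B is a plain Nim heap of size 1, so its Grundy value is 1.
By the Sprague-Grundy theorem, the Grundy value of a sum of independent games is the XOR of the component values.
Combined value = 2 XOR 1 = 3.

3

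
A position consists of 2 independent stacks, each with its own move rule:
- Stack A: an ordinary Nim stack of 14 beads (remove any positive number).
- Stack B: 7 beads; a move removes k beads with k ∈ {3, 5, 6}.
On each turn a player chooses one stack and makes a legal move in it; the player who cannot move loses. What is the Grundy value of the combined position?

12

Stack A is a plain Nim stack of size 14, so its Grundy value is 14.
Build the Grundy sequence for stack B with g(k) = mex{g(k−s) : s ∈ {3, 5, 6}, s ≤ k}:
g(0) = mex{} = 0
g(1) = mex{} = 0
g(2) = mex{} = 0
g(3) = mex{0} = 1
g(4) = mex{0} = 1
g(5) = mex{0} = 1
g(6) = mex{0,1} = 2
g(7) = mex{0,1} = 2
So g(7) = 2.
By the Sprague-Grundy theorem, the Grundy value of a sum of independent games is the XOR of the component values.
Combined value = 14 XOR 2 = 12.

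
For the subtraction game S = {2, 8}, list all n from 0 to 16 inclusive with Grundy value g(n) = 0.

Grundy values for subtraction set {2, 8}:
k:     0  1  2  3  4  5  6  7  8  9 10 11 12 13 14 15 16
g(k):  0  0  1  1  0  0  1  1  2  2  0  0  1  1  0  0  1
The P-positions (g = 0) in 0..16 are 0, 1, 4, 5, 10, 11, 14, 15.

0, 1, 4, 5, 10, 11, 14, 15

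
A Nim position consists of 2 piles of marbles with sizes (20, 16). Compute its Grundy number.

Compute the nim-sum pairwise:
20 ⊕ 16 = 4

4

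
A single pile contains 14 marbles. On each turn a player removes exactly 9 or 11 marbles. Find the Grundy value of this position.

1

Compute g(0), g(1), … for moves {9, 11}:
g(0) = mex{} = 0
g(1) = mex{} = 0
g(2) = mex{} = 0
g(3) = mex{} = 0
g(4) = mex{} = 0
g(5) = mex{} = 0
g(6) = mex{} = 0
g(7) = mex{} = 0
g(8) = mex{} = 0
g(9) = mex{0} = 1
g(10) = mex{0} = 1
g(11) = mex{0} = 1
g(12) = mex{0} = 1
g(13) = mex{0} = 1
g(14) = mex{0} = 1
So g(14) = 1.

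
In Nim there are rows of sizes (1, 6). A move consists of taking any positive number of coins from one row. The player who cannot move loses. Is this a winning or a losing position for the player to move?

Nim-sum: 1 ⊕ 6 = 7.
The nim-sum is 7 ≠ 0, so this is an N-position: the player to move can win.

Winning position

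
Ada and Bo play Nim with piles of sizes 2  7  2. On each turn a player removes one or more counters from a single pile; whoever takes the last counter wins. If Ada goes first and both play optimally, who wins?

Nim-sum: 2 ⊕ 7 ⊕ 2 = 7.
The nim-sum is 7 ≠ 0, so this is an N-position: the player to move can win; Ada has a winning move.

Ada wins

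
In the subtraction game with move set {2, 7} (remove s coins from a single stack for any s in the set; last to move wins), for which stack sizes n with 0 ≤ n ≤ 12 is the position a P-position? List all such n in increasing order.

0, 1, 4, 5, 9, 10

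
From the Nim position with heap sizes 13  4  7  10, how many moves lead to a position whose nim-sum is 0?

3

Nim-sum: 13 ⊕ 4 ⊕ 7 ⊕ 10 = 4.
The overall nim-sum is X = 4. A heap of size p has a winning move iff p XOR X < p (reduce it to p XOR X).
  13: 13 XOR 4 = 9 < 13 — winning move (to 9).
  4: 4 XOR 4 = 0 < 4 — winning move (to 0).
  7: 7 XOR 4 = 3 < 7 — winning move (to 3).
  10: 10 XOR 4 = 14 ≥ 10 — no move.
That gives 3 winning moves.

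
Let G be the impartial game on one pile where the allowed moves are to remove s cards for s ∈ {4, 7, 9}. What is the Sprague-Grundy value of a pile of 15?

0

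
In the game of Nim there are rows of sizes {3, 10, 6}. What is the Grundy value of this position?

15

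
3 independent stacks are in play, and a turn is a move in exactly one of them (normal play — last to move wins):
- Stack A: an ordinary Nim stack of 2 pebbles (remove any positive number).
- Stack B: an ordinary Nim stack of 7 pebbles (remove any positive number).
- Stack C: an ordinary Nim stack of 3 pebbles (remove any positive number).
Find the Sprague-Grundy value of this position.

6

Stack A is a plain Nim stack of size 2, so its Grundy value is 2.
Stack B is a plain Nim stack of size 7, so its Grundy value is 7.
Stack C is a plain Nim stack of size 3, so its Grundy value is 3.
By the Sprague-Grundy theorem, the Grundy value of a sum of independent games is the XOR of the component values.
Combined value = 2 ⊕ 7 ⊕ 3 = 6.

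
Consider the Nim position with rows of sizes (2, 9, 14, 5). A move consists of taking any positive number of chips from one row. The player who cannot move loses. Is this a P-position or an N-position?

P-position

Compute the nim-sum pairwise:
2 XOR 9 = 11
11 XOR 14 = 5
5 XOR 5 = 0
The nim-sum is 0, so this is a P-position: the player to move is in a losing position under optimal play.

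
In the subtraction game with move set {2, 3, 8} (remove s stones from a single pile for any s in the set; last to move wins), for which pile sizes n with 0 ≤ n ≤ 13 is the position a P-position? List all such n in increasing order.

0, 1, 5, 6, 10, 11

Compute g(0), g(1), … for moves {2, 3, 8}:
k:     0  1  2  3  4  5  6  7  8  9 10 11 12 13
g(k):  0  0  1  1  2  0  0  1  1  2  0  0  1  1
The P-positions (g = 0) in 0..13 are 0, 1, 5, 6, 10, 11.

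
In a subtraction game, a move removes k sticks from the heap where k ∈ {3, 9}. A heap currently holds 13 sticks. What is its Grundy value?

Build the Grundy sequence with g(k) = mex{g(k−s) : s ∈ {3, 9}, s ≤ k}:
k:     0  1  2  3  4  5  6  7  8  9 10 11 12 13
g(k):  0  0  0  1  1  1  0  0  0  1  1  1  0  0
So g(13) = 0.

0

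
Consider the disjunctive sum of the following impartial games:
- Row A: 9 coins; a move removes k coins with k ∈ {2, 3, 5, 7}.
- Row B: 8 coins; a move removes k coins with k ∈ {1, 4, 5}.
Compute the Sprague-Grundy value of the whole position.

0

For row A, compute g(0), g(1), … with moves {2, 3, 5, 7}:
g(0) = mex{} = 0
g(1) = mex{} = 0
g(2) = mex{0} = 1
g(3) = mex{0} = 1
g(4) = mex{0,1} = 2
g(5) = mex{0,1} = 2
g(6) = mex{0,1,2} = 3
g(7) = mex{0,1,2} = 3
g(8) = mex{0,1,2,3} = 4
g(9) = mex{1,2,3} = 0
So g(9) = 0.
Build the Grundy sequence for row B with g(k) = mex{g(k−s) : s ∈ {1, 4, 5}, s ≤ k}:
g(0) = mex{} = 0
g(1) = mex{0} = 1
g(2) = mex{1} = 0
g(3) = mex{0} = 1
g(4) = mex{0,1} = 2
g(5) = mex{0,1,2} = 3
g(6) = mex{0,1,3} = 2
g(7) = mex{0,1,2} = 3
g(8) = mex{1,2,3} = 0
So g(8) = 0.
The value of a disjunctive sum is the nim-sum of the parts.
Combined value = 0 XOR 0 = 0.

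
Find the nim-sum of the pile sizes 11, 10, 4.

5

Compute the nim-sum pairwise:
11 ⊕ 10 = 1
1 ⊕ 4 = 5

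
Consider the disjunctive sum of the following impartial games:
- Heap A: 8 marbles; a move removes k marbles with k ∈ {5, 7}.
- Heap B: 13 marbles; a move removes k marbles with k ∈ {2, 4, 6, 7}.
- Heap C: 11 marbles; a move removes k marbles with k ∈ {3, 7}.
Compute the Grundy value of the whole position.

3

Grundy values for heap A (subtraction set {5, 7}):
g(0) = mex{} = 0
g(1) = mex{} = 0
g(2) = mex{} = 0
g(3) = mex{} = 0
g(4) = mex{} = 0
g(5) = mex{0} = 1
g(6) = mex{0} = 1
g(7) = mex{0} = 1
g(8) = mex{0} = 1
So g(8) = 1.
For heap B, compute g(0), g(1), … with moves {2, 4, 6, 7}:
k:     0  1  2  3  4  5  6  7  8  9 10 11 12 13
g(k):  0  0  1  1  2  2  3  3  4  0  0  1  1  2
So g(13) = 2.
Grundy values for heap C (subtraction set {3, 7}):
g(0) = mex{} = 0
g(1) = mex{} = 0
g(2) = mex{} = 0
g(3) = mex{0} = 1
g(4) = mex{0} = 1
g(5) = mex{0} = 1
g(6) = mex{1} = 0
g(7) = mex{0,1} = 2
g(8) = mex{0,1} = 2
g(9) = mex{0} = 1
g(10) = mex{1,2} = 0
g(11) = mex{1,2} = 0
So g(11) = 0.
The value of a disjunctive sum is the nim-sum of the parts.
Combined value = 1 XOR 2 XOR 0 = 3.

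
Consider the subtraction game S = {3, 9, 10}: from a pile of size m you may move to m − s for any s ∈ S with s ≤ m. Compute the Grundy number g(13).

Compute g(0), g(1), … for moves {3, 9, 10}:
g(0) = mex{} = 0
g(1) = mex{} = 0
g(2) = mex{} = 0
g(3) = mex{0} = 1
g(4) = mex{0} = 1
g(5) = mex{0} = 1
g(6) = mex{1} = 0
g(7) = mex{1} = 0
g(8) = mex{1} = 0
g(9) = mex{0} = 1
g(10) = mex{0} = 1
g(11) = mex{0} = 1
g(12) = mex{0,1} = 2
g(13) = mex{1} = 0
So g(13) = 0.

0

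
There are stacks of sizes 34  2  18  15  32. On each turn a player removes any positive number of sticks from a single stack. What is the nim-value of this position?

29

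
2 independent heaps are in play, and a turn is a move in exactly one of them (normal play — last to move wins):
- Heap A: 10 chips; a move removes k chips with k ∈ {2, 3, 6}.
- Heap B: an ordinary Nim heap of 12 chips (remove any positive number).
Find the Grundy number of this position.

12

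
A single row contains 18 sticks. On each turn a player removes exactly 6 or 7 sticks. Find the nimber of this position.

0

Compute g(0), g(1), … for moves {6, 7}:
k:     0  1  2  3  4  5  6  7  8  9 10 11 12 13 14 15 16 17 18
g(k):  0  0  0  0  0  0  1  1  1  1  1  1  2  0  0  0  0  0  0
So g(18) = 0.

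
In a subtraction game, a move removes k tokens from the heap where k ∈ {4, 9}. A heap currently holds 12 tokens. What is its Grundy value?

1

Compute g(0), g(1), … for moves {4, 9}:
g(0) = mex{} = 0
g(1) = mex{} = 0
g(2) = mex{} = 0
g(3) = mex{} = 0
g(4) = mex{0} = 1
g(5) = mex{0} = 1
g(6) = mex{0} = 1
g(7) = mex{0} = 1
g(8) = mex{1} = 0
g(9) = mex{0,1} = 2
g(10) = mex{0,1} = 2
g(11) = mex{0,1} = 2
g(12) = mex{0} = 1
So g(12) = 1.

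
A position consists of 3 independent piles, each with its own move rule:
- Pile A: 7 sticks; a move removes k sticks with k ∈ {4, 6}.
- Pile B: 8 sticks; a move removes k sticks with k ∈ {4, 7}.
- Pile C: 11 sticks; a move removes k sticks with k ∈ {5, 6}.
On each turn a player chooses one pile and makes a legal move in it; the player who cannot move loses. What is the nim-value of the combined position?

3

For pile A, compute g(0), g(1), … with moves {4, 6}:
k:     0  1  2  3  4  5  6  7
g(k):  0  0  0  0  1  1  1  1
So g(7) = 1.
Build the Grundy sequence for pile B with g(k) = mex{g(k−s) : s ∈ {4, 7}, s ≤ k}:
k:     0  1  2  3  4  5  6  7  8
g(k):  0  0  0  0  1  1  1  1  2
So g(8) = 2.
Build the Grundy sequence for pile C with g(k) = mex{g(k−s) : s ∈ {5, 6}, s ≤ k}:
g(0) = mex{} = 0
g(1) = mex{} = 0
g(2) = mex{} = 0
g(3) = mex{} = 0
g(4) = mex{} = 0
g(5) = mex{0} = 1
g(6) = mex{0} = 1
g(7) = mex{0} = 1
g(8) = mex{0} = 1
g(9) = mex{0} = 1
g(10) = mex{0,1} = 2
g(11) = mex{1} = 0
So g(11) = 0.
By the Sprague-Grundy theorem, the Grundy value of a sum of independent games is the XOR of the component values.
Combined value = 1 ⊕ 2 ⊕ 0 = 3.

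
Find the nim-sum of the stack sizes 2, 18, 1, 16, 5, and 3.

7

Compute the nim-sum pairwise:
2 ^ 18 = 16
16 ^ 1 = 17
17 ^ 16 = 1
1 ^ 5 = 4
4 ^ 3 = 7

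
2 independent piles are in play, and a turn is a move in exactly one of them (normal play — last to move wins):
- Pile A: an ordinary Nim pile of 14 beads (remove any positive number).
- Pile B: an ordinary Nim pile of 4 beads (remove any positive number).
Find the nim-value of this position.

Pile A is a plain Nim pile of size 14, so its Grundy value is 14.
Pile B is a plain Nim pile of size 4, so its Grundy value is 4.
The value of a disjunctive sum is the nim-sum of the parts.
Combined value = 14 ⊕ 4 = 10.

10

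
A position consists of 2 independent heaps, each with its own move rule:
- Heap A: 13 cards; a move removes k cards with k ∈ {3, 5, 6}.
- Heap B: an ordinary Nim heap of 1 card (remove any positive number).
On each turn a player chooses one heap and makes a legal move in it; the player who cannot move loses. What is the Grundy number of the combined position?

Build the Grundy sequence for heap A with g(k) = mex{g(k−s) : s ∈ {3, 5, 6}, s ≤ k}:
g(0) = mex{} = 0
g(1) = mex{} = 0
g(2) = mex{} = 0
g(3) = mex{0} = 1
g(4) = mex{0} = 1
g(5) = mex{0} = 1
g(6) = mex{0,1} = 2
g(7) = mex{0,1} = 2
g(8) = mex{0,1} = 2
g(9) = mex{1,2} = 0
g(10) = mex{1,2} = 0
g(11) = mex{1,2} = 0
g(12) = mex{0,2} = 1
g(13) = mex{0,2} = 1
So g(13) = 1.
Heap B is a plain Nim heap of size 1, so its Grundy value is 1.
By the Sprague-Grundy theorem, the Grundy value of a sum of independent games is the XOR of the component values.
Combined value = 1 ⊕ 1 = 0.

0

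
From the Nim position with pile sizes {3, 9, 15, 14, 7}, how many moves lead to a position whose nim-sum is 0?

Nim-sum: 3 ^ 9 ^ 15 ^ 14 ^ 7 = 12.
The overall nim-sum is X = 12. A pile of size p has a winning move iff p XOR X < p (reduce it to p XOR X).
  3: 3 XOR 12 = 15 ≥ 3 — no move.
  9: 9 XOR 12 = 5 < 9 — winning move (to 5).
  15: 15 XOR 12 = 3 < 15 — winning move (to 3).
  14: 14 XOR 12 = 2 < 14 — winning move (to 2).
  7: 7 XOR 12 = 11 ≥ 7 — no move.
That gives 3 winning moves.

3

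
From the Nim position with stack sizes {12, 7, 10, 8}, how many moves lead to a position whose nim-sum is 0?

3

Nim-sum: 12 ⊕ 7 ⊕ 10 ⊕ 8 = 9.
The overall nim-sum is X = 9. A stack of size p has a winning move iff p XOR X < p (reduce it to p XOR X).
  12: 12 XOR 9 = 5 < 12 — winning move (to 5).
  7: 7 XOR 9 = 14 ≥ 7 — no move.
  10: 10 XOR 9 = 3 < 10 — winning move (to 3).
  8: 8 XOR 9 = 1 < 8 — winning move (to 1).
That gives 3 winning moves.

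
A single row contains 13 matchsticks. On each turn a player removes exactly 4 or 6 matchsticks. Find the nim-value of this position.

Compute g(0), g(1), … for moves {4, 6}:
g(0) = mex{} = 0
g(1) = mex{} = 0
g(2) = mex{} = 0
g(3) = mex{} = 0
g(4) = mex{0} = 1
g(5) = mex{0} = 1
g(6) = mex{0} = 1
g(7) = mex{0} = 1
g(8) = mex{0,1} = 2
g(9) = mex{0,1} = 2
g(10) = mex{1} = 0
g(11) = mex{1} = 0
g(12) = mex{1,2} = 0
g(13) = mex{1,2} = 0
So g(13) = 0.

0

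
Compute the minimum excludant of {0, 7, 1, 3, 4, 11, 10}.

2

The values 0, 1 are all present; 2 is the first non-negative integer missing from the set.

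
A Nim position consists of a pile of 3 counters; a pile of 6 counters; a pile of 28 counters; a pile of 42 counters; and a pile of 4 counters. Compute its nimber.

Bitwise XOR of the heap sizes:
  000011  (3)
  000110  (6)
  011100  (28)
  101010  (42)
  000100  (4)
  ------
  110111  (55)

55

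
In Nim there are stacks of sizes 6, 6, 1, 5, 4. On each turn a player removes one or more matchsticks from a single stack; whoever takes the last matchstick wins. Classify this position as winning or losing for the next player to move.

Compute the nim-sum pairwise:
6 XOR 6 = 0
0 XOR 1 = 1
1 XOR 5 = 4
4 XOR 4 = 0
The nim-sum is 0, so this is a P-position: the player to move is in a losing position under optimal play.

Losing position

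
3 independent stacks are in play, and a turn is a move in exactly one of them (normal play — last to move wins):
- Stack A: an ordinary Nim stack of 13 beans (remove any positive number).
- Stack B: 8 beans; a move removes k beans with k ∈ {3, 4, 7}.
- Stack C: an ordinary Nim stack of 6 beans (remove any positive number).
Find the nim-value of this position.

9

Stack A is a plain Nim stack of size 13, so its Grundy value is 13.
For stack B, compute g(0), g(1), … with moves {3, 4, 7}:
g(0) = mex{} = 0
g(1) = mex{} = 0
g(2) = mex{} = 0
g(3) = mex{0} = 1
g(4) = mex{0} = 1
g(5) = mex{0} = 1
g(6) = mex{0,1} = 2
g(7) = mex{0,1} = 2
g(8) = mex{0,1} = 2
So g(8) = 2.
Stack C is a plain Nim stack of size 6, so its Grundy value is 6.
The value of a disjunctive sum is the nim-sum of the parts.
Combined value = 13 XOR 2 XOR 6 = 9.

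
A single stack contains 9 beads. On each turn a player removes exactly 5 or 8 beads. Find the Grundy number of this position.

1

Grundy values for subtraction set {5, 8}:
k:     0  1  2  3  4  5  6  7  8  9
g(k):  0  0  0  0  0  1  1  1  1  1
So g(9) = 1.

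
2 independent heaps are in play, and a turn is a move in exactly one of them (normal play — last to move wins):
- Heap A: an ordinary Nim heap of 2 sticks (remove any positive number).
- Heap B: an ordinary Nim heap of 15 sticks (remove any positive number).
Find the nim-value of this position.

13

Heap A is a plain Nim heap of size 2, so its Grundy value is 2.
Heap B is a plain Nim heap of size 15, so its Grundy value is 15.
By the Sprague-Grundy theorem, the Grundy value of a sum of independent games is the XOR of the component values.
Combined value = 2 XOR 15 = 13.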